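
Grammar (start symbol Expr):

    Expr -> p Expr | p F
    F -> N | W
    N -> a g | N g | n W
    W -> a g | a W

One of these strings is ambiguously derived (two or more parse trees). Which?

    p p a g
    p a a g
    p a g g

p p a g: 2 trees
p a a g: 1 tree
p a g g: 1 tree

p p a g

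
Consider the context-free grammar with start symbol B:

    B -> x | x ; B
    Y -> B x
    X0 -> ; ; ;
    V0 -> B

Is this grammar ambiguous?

Only B is reachable from B; ignoring the rest: The reachable grammar is A → atom sep A | atom. Each atom is followed by either the separator (recurse) or end-of-string (stop) — no choice point.

Unambiguous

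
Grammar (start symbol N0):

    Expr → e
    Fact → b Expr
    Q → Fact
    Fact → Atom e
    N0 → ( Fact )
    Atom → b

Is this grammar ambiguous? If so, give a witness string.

Witness: ( b e )

Derivation 1: N0 ⇒ ( Fact ) ⇒ ( b Expr ) ⇒ ( b e )
Derivation 2: N0 ⇒ ( Fact ) ⇒ ( Atom e ) ⇒ ( b e )

Two distinct leftmost derivations for the same string.

Ambiguous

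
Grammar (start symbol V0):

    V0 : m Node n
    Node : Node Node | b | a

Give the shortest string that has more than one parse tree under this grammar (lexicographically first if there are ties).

m a a a n

length 3: no string has ≥2 trees
length 4: no string has ≥2 trees
length 5: m a a a n has 2 parse trees

Two derivations of m a a a n:
  V0 ⇒ m Node n ⇒ m Node Node n ⇒ m Node Node Node n ⇒ m a Node Node n ⇒ m a a Node n ⇒ m a a a n
  V0 ⇒ m Node n ⇒ m Node Node n ⇒ m a Node n ⇒ m a Node Node n ⇒ m a a Node n ⇒ m a a a n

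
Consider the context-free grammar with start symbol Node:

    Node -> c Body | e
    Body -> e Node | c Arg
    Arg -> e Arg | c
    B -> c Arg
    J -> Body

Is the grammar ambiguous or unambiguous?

Unambiguous

Only Node, Body, Arg are reachable from Node; ignoring the rest: Each reachable nonterminal has at most one production per leading terminal, and all productions are right-linear; the derivation is determined token-by-token.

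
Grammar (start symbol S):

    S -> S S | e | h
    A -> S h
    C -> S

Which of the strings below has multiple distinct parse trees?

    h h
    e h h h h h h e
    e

e h h h h h h e

h h: 1 tree
e h h h h h h e: 429 trees
e: 1 tree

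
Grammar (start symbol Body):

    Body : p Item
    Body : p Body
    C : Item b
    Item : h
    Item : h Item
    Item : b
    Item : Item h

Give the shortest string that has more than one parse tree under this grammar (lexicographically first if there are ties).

length 2: no string has ≥2 trees
length 3: p h h has 2 parse trees

Two derivations of p h h:
  Body ⇒ p Item ⇒ p h Item ⇒ p h h
  Body ⇒ p Item ⇒ p Item h ⇒ p h h

p h h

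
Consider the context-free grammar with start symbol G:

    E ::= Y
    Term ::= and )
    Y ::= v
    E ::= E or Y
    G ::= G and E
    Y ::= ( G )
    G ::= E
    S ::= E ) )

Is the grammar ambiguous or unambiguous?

(S, Term are unreachable from G, so their rules don't affect L(G).) G → G and E | E  ;  E → E or Y | Y  — a left-associative chain with Y at the bottom. Each string factors uniquely by precedence.

Unambiguous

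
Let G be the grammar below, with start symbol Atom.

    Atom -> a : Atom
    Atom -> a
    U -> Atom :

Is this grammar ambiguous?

Unambiguous

(U is unreachable from Atom, so its rules don't affect L(Atom).) Right-recursive list with a separator: after each atom, whether the separator follows determines the rule. One parse per string.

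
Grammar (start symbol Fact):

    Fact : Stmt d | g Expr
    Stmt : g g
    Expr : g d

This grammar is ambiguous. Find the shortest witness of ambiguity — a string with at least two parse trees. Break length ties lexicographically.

g g d

length 3: g g d has 2 parse trees

Two derivations of g g d:
  Fact ⇒ Stmt d ⇒ g g d
  Fact ⇒ g Expr ⇒ g g d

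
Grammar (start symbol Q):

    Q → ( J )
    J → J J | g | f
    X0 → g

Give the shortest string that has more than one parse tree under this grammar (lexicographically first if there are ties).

length 3: no string has ≥2 trees
length 4: no string has ≥2 trees
length 5: ( f f f ) has 2 parse trees

Two derivations of ( f f f ):
  Q ⇒ ( J ) ⇒ ( J J ) ⇒ ( J J J ) ⇒ ( f J J ) ⇒ ( f f J ) ⇒ ( f f f )
  Q ⇒ ( J ) ⇒ ( J J ) ⇒ ( f J ) ⇒ ( f J J ) ⇒ ( f f J ) ⇒ ( f f f )

( f f f )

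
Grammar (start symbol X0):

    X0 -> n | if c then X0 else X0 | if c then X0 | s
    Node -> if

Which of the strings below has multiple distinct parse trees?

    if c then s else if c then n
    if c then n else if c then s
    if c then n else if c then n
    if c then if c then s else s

if c then if c then s else s

if c then s else if c then n: 1 tree
if c then n else if c then s: 1 tree
if c then n else if c then n: 1 tree
if c then if c then s else s: 2 trees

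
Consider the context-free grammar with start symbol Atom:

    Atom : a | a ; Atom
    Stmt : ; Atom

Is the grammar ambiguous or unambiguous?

Only Atom is reachable from Atom; ignoring the rest: The reachable grammar is A → atom sep A | atom. Each atom is followed by either the separator (recurse) or end-of-string (stop) — no choice point.

Unambiguous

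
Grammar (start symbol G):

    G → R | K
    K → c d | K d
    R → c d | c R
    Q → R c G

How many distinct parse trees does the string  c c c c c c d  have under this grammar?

Parse trees for c c c c c c d:
  [G [R c [R c [R c [R c [R c [R c d]]]]]]]

1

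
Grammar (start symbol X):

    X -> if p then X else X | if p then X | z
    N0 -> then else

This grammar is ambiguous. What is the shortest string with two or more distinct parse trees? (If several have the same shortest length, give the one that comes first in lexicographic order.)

length 1: no string has ≥2 trees
length 4: no string has ≥2 trees
length 6: no string has ≥2 trees
length 7: no string has ≥2 trees
length 9: if p then if p then z else z has 2 parse trees

Two derivations of if p then if p then z else z:
  X ⇒ if p then X else X ⇒ if p then if p then X else X ⇒ if p then if p then z else X ⇒ if p then if p then z else z
  X ⇒ if p then X ⇒ if p then if p then X else X ⇒ if p then if p then z else X ⇒ if p then if p then z else z

if p then if p then z else z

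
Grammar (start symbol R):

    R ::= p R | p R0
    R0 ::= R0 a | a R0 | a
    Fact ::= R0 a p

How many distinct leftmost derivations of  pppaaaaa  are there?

16

Parse trees for pppaaaaa (showing first 6 of 16):
  [R p [R p [R p [R0 [R0 [R0 [R0 [R0 a] a] a] a] a]]]]
  [R p [R p [R p [R0 [R0 [R0 [R0 a [R0 a]] a] a] a]]]]
  [R p [R p [R p [R0 [R0 [R0 a [R0 [R0 a] a]] a] a]]]]
  [R p [R p [R p [R0 [R0 [R0 a [R0 a [R0 a]]] a] a]]]]
  [R p [R p [R p [R0 [R0 a [R0 [R0 [R0 a] a] a]] a]]]]
  [R p [R p [R p [R0 [R0 a [R0 [R0 a [R0 a]] a]] a]]]]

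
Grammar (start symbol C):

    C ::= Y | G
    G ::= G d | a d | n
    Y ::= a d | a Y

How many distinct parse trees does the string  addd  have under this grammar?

1

Parse trees for addd:
  [C [G [G [G a d] d] d]]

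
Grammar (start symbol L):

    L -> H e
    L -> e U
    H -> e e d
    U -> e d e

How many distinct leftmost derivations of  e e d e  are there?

Parse trees for e e d e:
  [L [H e e d] e]
  [L e [U e d e]]

2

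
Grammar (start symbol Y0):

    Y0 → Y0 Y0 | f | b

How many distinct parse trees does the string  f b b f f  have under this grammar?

14

Parse trees for f b b f f (showing first 6 of 14):
  [Y0 [Y0 f] [Y0 [Y0 b] [Y0 [Y0 b] [Y0 [Y0 f] [Y0 f]]]]]
  [Y0 [Y0 f] [Y0 [Y0 b] [Y0 [Y0 [Y0 b] [Y0 f]] [Y0 f]]]]
  [Y0 [Y0 f] [Y0 [Y0 [Y0 b] [Y0 b]] [Y0 [Y0 f] [Y0 f]]]]
  [Y0 [Y0 f] [Y0 [Y0 [Y0 b] [Y0 [Y0 b] [Y0 f]]] [Y0 f]]]
  [Y0 [Y0 f] [Y0 [Y0 [Y0 [Y0 b] [Y0 b]] [Y0 f]] [Y0 f]]]
  [Y0 [Y0 [Y0 f] [Y0 b]] [Y0 [Y0 b] [Y0 [Y0 f] [Y0 f]]]]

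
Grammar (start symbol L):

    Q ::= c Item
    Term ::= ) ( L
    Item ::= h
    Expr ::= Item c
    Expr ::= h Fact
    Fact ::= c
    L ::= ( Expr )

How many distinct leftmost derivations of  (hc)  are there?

2

Parse trees for (hc):
  [L ( [Expr [Item h] c] )]
  [L ( [Expr h [Fact c]] )]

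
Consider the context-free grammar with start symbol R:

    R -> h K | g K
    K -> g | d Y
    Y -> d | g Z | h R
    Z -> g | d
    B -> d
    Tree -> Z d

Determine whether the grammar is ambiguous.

Only R, K, Y, Z are reachable from R; ignoring the rest: The reachable rules are right-linear with at most one rule per (nonterminal, next-terminal) pair. Each input token forces the next rule, so parsing is deterministic.

Unambiguous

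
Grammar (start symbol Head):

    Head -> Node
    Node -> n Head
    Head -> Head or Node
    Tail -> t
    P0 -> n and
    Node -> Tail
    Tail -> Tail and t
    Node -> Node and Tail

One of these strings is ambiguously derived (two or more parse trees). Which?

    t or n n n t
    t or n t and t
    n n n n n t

t or n n n t: 1 tree
t or n t and t: 3 trees
n n n n n t: 1 tree

t or n t and t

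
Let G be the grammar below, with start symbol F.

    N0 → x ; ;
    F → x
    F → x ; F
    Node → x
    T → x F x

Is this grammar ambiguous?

Only F is reachable from F; ignoring the rest: Right-recursive list with a separator: after each atom, whether the separator follows determines the rule. One parse per string.

Unambiguous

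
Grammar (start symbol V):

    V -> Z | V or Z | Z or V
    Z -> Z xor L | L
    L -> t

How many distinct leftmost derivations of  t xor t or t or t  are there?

4

Parse trees for t xor t or t or t:
  [V [V [V [Z [Z [L t]] xor [L t]]] or [Z [L t]]] or [Z [L t]]]
  [V [V [Z [Z [L t]] xor [L t]] or [V [Z [L t]]]] or [Z [L t]]]
  [V [Z [Z [L t]] xor [L t]] or [V [V [Z [L t]]] or [Z [L t]]]]
  [V [Z [Z [L t]] xor [L t]] or [V [Z [L t]] or [V [Z [L t]]]]]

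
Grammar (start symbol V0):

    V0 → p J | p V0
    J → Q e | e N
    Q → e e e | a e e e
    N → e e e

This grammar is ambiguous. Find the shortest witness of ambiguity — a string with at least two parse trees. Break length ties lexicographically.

p e e e e

length 5: p e e e e has 2 parse trees

Two derivations of p e e e e:
  V0 ⇒ p J ⇒ p Q e ⇒ p e e e e
  V0 ⇒ p J ⇒ p e N ⇒ p e e e e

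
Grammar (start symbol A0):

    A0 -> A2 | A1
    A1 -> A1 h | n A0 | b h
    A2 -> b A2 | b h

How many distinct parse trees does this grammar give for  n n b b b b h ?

1

Parse trees for n n b b b b h:
  [A0 [A1 n [A0 [A1 n [A0 [A2 b [A2 b [A2 b [A2 b h]]]]]]]]]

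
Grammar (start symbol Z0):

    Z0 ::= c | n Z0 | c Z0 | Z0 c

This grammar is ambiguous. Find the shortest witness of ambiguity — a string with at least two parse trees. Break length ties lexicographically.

c c

length 1: no string has ≥2 trees
length 2: c c has 2 parse trees

Two derivations of c c:
  Z0 ⇒ c Z0 ⇒ c c
  Z0 ⇒ Z0 c ⇒ c c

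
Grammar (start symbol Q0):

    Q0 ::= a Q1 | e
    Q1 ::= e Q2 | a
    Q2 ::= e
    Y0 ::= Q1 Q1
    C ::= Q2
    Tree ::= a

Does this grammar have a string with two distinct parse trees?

(Y0, C, Tree are unreachable from Q0, so their rules don't affect L(Q0).) Restricted to the reachable nonterminals, every rule has the form A → t or A → t B, and no two rules for the same A share a first terminal. The grammar encodes a DFA — one run per string.

Unambiguous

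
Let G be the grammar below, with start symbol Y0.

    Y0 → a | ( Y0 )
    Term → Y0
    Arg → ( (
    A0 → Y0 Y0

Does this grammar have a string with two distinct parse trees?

Only Y0 is reachable from Y0; ignoring the rest: Each string is a nest of matched brackets around a single atom. An opening bracket forces the recursive rule; an atom forces the base rule.

Unambiguous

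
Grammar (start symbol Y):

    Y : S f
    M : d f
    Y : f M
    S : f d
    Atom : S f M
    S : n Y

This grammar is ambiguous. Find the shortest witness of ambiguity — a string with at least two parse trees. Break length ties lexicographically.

f d f

length 3: f d f has 2 parse trees

Two derivations of f d f:
  Y ⇒ S f ⇒ f d f
  Y ⇒ f M ⇒ f d f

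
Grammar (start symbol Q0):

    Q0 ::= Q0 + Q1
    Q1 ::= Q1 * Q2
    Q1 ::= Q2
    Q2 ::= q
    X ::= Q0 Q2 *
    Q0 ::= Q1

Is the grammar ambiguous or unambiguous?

(X is unreachable from Q0, so its rules don't affect L(Q0).) This is a standard precedence ladder (Q0 over Q1 over Q2), with each level left-recursive on its own operator ('+' at Q0, '*' at Q1). That structure is LR(1), hence unambiguous.

Unambiguous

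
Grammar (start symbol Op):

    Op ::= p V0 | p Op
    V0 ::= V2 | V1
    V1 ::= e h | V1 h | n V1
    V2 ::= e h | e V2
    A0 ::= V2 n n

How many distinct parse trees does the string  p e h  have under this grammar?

2

Parse trees for p e h:
  [Op p [V0 [V2 e h]]]
  [Op p [V0 [V1 e h]]]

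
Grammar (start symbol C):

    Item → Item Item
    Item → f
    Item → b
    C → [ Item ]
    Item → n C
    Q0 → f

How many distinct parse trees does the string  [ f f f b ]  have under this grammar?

Parse trees for [ f f f b ]:
  [C [ [Item [Item f] [Item [Item f] [Item [Item f] [Item b]]]] ]]
  [C [ [Item [Item f] [Item [Item [Item f] [Item f]] [Item b]]] ]]
  [C [ [Item [Item [Item f] [Item f]] [Item [Item f] [Item b]]] ]]
  [C [ [Item [Item [Item f] [Item [Item f] [Item f]]] [Item b]] ]]
  [C [ [Item [Item [Item [Item f] [Item f]] [Item f]] [Item b]] ]]

5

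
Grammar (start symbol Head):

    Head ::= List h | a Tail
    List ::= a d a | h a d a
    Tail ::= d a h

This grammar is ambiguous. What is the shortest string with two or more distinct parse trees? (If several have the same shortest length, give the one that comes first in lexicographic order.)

length 4: a d a h has 2 parse trees

Two derivations of a d a h:
  Head ⇒ List h ⇒ a d a h
  Head ⇒ a Tail ⇒ a d a h

a d a h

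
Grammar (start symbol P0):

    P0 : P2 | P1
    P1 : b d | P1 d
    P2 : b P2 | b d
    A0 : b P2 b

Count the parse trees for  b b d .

1

Parse trees for b b d:
  [P0 [P2 b [P2 b d]]]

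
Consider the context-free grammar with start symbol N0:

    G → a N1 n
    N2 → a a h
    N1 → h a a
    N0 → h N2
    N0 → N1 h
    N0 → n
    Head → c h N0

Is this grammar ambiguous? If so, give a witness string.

Witness: h a a h

Derivation 1: N0 ⇒ h N2 ⇒ h a a h
Derivation 2: N0 ⇒ N1 h ⇒ h a a h

Two distinct leftmost derivations for the same string.

Ambiguous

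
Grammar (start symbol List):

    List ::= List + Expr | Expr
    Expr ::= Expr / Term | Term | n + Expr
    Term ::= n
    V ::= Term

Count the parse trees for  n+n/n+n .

3

Parse trees for n+n/n+n:
  [List [List [List [Expr [Term n]]] + [Expr [Expr [Term n]] / [Term n]]] + [Expr [Term n]]]
  [List [List [Expr [Expr n + [Expr [Term n]]] / [Term n]]] + [Expr [Term n]]]
  [List [List [Expr n + [Expr [Expr [Term n]] / [Term n]]]] + [Expr [Term n]]]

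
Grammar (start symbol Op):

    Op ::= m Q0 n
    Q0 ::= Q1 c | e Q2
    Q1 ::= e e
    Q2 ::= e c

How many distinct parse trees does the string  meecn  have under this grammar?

2

Parse trees for meecn:
  [Op m [Q0 [Q1 e e] c] n]
  [Op m [Q0 e [Q2 e c]] n]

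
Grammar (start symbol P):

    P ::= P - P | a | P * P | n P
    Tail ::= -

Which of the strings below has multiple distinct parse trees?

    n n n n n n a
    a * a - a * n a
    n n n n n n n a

a * a - a * n a

n n n n n n a: 1 tree
a * a - a * n a: 5 trees
n n n n n n n a: 1 tree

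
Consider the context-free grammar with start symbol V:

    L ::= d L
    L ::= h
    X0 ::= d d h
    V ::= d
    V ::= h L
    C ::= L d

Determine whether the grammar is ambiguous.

Unambiguous

(X0, C are unreachable from V, so their rules don't affect L(V).) Restricted to the reachable nonterminals, every rule has the form A → t or A → t B, and no two rules for the same A share a first terminal. The grammar encodes a DFA — one run per string.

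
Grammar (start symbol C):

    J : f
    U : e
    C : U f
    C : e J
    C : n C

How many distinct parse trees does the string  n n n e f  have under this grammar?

2

Parse trees for n n n e f:
  [C n [C n [C n [C [U e] f]]]]
  [C n [C n [C n [C e [J f]]]]]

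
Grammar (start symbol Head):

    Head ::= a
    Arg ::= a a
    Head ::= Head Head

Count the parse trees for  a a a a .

Parse trees for a a a a:
  [Head [Head a] [Head [Head a] [Head [Head a] [Head a]]]]
  [Head [Head a] [Head [Head [Head a] [Head a]] [Head a]]]
  [Head [Head [Head a] [Head a]] [Head [Head a] [Head a]]]
  [Head [Head [Head a] [Head [Head a] [Head a]]] [Head a]]
  [Head [Head [Head [Head a] [Head a]] [Head a]] [Head a]]

5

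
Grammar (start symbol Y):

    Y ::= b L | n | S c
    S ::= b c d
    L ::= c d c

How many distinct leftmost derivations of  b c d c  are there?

2

Parse trees for b c d c:
  [Y b [L c d c]]
  [Y [S b c d] c]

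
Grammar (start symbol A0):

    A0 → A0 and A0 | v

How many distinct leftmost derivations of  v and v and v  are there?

2

Parse trees for v and v and v:
  [A0 [A0 v] and [A0 [A0 v] and [A0 v]]]
  [A0 [A0 [A0 v] and [A0 v]] and [A0 v]]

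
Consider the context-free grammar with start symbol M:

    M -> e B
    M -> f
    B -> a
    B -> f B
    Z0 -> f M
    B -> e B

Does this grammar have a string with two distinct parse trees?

Unambiguous

(Z0 is unreachable from M, so its rules don't affect L(M).) The reachable rules are right-linear with at most one rule per (nonterminal, next-terminal) pair. Each input token forces the next rule, so parsing is deterministic.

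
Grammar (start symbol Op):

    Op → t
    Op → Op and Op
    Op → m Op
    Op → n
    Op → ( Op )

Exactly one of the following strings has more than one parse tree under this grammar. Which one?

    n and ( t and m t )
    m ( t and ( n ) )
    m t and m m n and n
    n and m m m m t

n and ( t and m t ): 1 tree
m ( t and ( n ) ): 1 tree
m t and m m n and n: 9 trees
n and m m m m t: 1 tree

m t and m m n and n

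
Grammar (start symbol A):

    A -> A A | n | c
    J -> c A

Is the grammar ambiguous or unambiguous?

Witness: c c c

Derivation 1: A ⇒ A A ⇒ A A A ⇒ c A A ⇒ c c A ⇒ c c c
Derivation 2: A ⇒ A A ⇒ c A ⇒ c A A ⇒ c c A ⇒ c c c

Two distinct leftmost derivations for the same string.

Ambiguous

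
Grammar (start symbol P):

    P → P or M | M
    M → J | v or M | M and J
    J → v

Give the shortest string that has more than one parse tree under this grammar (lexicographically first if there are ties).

length 1: no string has ≥2 trees
length 3: v or v has 2 parse trees

Two derivations of v or v:
  P ⇒ P or M ⇒ M or M ⇒ J or M ⇒ v or M ⇒ v or J ⇒ v or v
  P ⇒ M ⇒ v or M ⇒ v or J ⇒ v or v

v or v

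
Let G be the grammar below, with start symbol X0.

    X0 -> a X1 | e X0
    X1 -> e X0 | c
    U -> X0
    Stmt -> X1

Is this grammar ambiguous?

(U, Stmt are unreachable from X0, so their rules don't affect L(X0).) Restricted to the reachable nonterminals, every rule has the form A → t or A → t B, and no two rules for the same A share a first terminal. The grammar encodes a DFA — one run per string.

Unambiguous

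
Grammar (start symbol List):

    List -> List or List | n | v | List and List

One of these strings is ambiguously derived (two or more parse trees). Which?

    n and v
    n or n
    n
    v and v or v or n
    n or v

n and v: 1 tree
n or n: 1 tree
n: 1 tree
v and v or v or n: 5 trees
n or v: 1 tree

v and v or v or n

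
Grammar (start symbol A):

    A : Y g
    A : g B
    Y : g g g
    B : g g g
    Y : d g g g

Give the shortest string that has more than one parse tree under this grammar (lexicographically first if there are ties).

g g g g

length 4: g g g g has 2 parse trees

Two derivations of g g g g:
  A ⇒ Y g ⇒ g g g g
  A ⇒ g B ⇒ g g g g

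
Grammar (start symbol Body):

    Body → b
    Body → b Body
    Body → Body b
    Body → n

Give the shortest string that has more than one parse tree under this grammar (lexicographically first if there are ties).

length 1: no string has ≥2 trees
length 2: b b has 2 parse trees

Two derivations of b b:
  Body ⇒ b Body ⇒ b b
  Body ⇒ Body b ⇒ b b

b b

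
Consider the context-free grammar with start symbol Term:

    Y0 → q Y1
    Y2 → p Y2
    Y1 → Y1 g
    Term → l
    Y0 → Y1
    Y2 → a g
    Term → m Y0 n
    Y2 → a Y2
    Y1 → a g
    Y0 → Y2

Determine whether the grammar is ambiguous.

Ambiguous

Witness: m a g n

Derivation 1: Term ⇒ m Y0 n ⇒ m Y1 n ⇒ m a g n
Derivation 2: Term ⇒ m Y0 n ⇒ m Y2 n ⇒ m a g n

Two distinct leftmost derivations for the same string.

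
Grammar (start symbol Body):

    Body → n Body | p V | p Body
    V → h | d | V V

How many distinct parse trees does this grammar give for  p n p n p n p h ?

Parse trees for p n p n p n p h:
  [Body p [Body n [Body p [Body n [Body p [Body n [Body p [V h]]]]]]]]

1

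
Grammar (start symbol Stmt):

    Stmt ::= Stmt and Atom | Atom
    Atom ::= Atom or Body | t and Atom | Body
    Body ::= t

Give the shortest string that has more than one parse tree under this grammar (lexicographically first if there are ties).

t and t

length 1: no string has ≥2 trees
length 3: t and t has 2 parse trees

Two derivations of t and t:
  Stmt ⇒ Stmt and Atom ⇒ Atom and Atom ⇒ Body and Atom ⇒ t and Atom ⇒ t and Body ⇒ t and t
  Stmt ⇒ Atom ⇒ t and Atom ⇒ t and Body ⇒ t and t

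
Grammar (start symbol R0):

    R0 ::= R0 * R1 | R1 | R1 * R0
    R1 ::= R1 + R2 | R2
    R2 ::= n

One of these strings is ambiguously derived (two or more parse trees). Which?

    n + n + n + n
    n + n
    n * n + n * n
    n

n + n + n + n: 1 tree
n + n: 1 tree
n * n + n * n: 4 trees
n: 1 tree

n * n + n * n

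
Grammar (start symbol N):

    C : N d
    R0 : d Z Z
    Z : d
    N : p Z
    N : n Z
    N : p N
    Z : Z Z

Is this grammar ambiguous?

Witness: n d d d

Derivation 1: N ⇒ n Z ⇒ n Z Z ⇒ n d Z ⇒ n d Z Z ⇒ n d d Z ⇒ n d d d
Derivation 2: N ⇒ n Z ⇒ n Z Z ⇒ n Z Z Z ⇒ n d Z Z ⇒ n d d Z ⇒ n d d d

Two distinct leftmost derivations for the same string.

Ambiguous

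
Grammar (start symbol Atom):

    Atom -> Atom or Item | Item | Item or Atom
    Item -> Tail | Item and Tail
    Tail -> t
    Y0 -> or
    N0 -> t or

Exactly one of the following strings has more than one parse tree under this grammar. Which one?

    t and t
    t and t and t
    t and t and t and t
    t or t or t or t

t and t: 1 tree
t and t and t: 1 tree
t and t and t and t: 1 tree
t or t or t or t: 8 trees

t or t or t or t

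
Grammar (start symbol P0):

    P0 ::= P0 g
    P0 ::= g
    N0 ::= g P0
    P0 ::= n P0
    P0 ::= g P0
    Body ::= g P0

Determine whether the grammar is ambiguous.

Ambiguous

Witness: g g

Derivation 1: P0 ⇒ P0 g ⇒ g g
Derivation 2: P0 ⇒ g P0 ⇒ g g

Two distinct leftmost derivations for the same string.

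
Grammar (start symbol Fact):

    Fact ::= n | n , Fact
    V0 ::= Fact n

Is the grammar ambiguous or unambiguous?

Unambiguous

(V0 is unreachable from Fact, so its rules don't affect L(Fact).) The reachable grammar is A → atom sep A | atom. Each atom is followed by either the separator (recurse) or end-of-string (stop) — no choice point.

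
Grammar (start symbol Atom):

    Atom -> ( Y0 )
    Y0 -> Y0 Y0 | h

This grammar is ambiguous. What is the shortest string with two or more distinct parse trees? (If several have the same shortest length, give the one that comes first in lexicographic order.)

length 3: no string has ≥2 trees
length 4: no string has ≥2 trees
length 5: ( h h h ) has 2 parse trees

Two derivations of ( h h h ):
  Atom ⇒ ( Y0 ) ⇒ ( Y0 Y0 ) ⇒ ( Y0 Y0 Y0 ) ⇒ ( h Y0 Y0 ) ⇒ ( h h Y0 ) ⇒ ( h h h )
  Atom ⇒ ( Y0 ) ⇒ ( Y0 Y0 ) ⇒ ( h Y0 ) ⇒ ( h Y0 Y0 ) ⇒ ( h h Y0 ) ⇒ ( h h h )

( h h h )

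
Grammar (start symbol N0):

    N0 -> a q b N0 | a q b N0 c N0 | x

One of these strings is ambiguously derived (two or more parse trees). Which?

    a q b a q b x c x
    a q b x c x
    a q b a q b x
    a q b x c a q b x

a q b a q b x c x

a q b a q b x c x: 2 trees
a q b x c x: 1 tree
a q b a q b x: 1 tree
a q b x c a q b x: 1 tree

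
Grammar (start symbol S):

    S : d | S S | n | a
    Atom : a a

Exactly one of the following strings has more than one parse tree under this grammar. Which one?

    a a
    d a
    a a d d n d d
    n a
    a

a a: 1 tree
d a: 1 tree
a a d d n d d: 132 trees
n a: 1 tree
a: 1 tree

a a d d n d d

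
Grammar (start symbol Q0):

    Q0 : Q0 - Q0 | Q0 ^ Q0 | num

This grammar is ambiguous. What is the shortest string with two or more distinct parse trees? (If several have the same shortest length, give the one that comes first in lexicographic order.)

length 1: no string has ≥2 trees
length 3: no string has ≥2 trees
length 5: num - num - num has 2 parse trees

Two derivations of num - num - num:
  Q0 ⇒ Q0 - Q0 ⇒ Q0 - Q0 - Q0 ⇒ num - Q0 - Q0 ⇒ num - num - Q0 ⇒ num - num - num
  Q0 ⇒ Q0 - Q0 ⇒ num - Q0 ⇒ num - Q0 - Q0 ⇒ num - num - Q0 ⇒ num - num - num

num - num - num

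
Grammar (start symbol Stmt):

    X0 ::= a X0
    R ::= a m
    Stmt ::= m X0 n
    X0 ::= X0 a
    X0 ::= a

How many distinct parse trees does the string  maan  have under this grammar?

2

Parse trees for maan:
  [Stmt m [X0 a [X0 a]] n]
  [Stmt m [X0 [X0 a] a] n]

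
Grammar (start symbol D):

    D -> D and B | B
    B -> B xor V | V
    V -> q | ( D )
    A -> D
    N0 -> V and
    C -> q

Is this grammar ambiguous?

Unambiguous

(A, N0, C are unreachable from D, so their rules don't affect L(D).) This is a standard precedence ladder (D over B over V), with each level left-recursive on its own operator ('and' at D, 'xor' at B). That structure is LR(1), hence unambiguous.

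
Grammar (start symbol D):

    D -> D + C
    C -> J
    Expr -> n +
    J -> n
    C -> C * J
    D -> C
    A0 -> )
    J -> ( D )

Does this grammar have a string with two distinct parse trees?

Unambiguous

Only D, C, J are reachable from D; ignoring the rest: This is a standard precedence ladder (D over C over J), with each level left-recursive on its own operator ('+' at D, '*' at C). That structure is LR(1), hence unambiguous.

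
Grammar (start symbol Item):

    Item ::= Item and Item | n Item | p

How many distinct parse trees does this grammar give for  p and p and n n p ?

2

Parse trees for p and p and n n p:
  [Item [Item p] and [Item [Item p] and [Item n [Item n [Item p]]]]]
  [Item [Item [Item p] and [Item p]] and [Item n [Item n [Item p]]]]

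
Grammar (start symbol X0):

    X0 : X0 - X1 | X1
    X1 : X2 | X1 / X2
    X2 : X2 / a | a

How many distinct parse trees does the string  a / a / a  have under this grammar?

Parse trees for a / a / a:
  [X0 [X1 [X2 [X2 [X2 a] / a] / a]]]
  [X0 [X1 [X1 [X2 a]] / [X2 [X2 a] / a]]]
  [X0 [X1 [X1 [X2 [X2 a] / a]] / [X2 a]]]
  [X0 [X1 [X1 [X1 [X2 a]] / [X2 a]] / [X2 a]]]

4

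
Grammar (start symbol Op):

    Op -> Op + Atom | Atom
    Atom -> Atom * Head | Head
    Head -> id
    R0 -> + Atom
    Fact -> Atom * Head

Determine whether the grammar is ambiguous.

Unambiguous

(R0, Fact are unreachable from Op, so their rules don't affect L(Op).) The grammar is stratified — Op handles '+' (left-recursive), Atom handles '*', Head atoms. Each operator has a fixed associativity and precedence level, so every string has one parse.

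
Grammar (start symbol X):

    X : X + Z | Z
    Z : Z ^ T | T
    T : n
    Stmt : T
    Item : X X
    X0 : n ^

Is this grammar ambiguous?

Unambiguous

(Stmt, Item, X0 are unreachable from X, so their rules don't affect L(X).) The grammar is stratified — X handles '+' (left-recursive), Z handles '^', T atoms. Each operator has a fixed associativity and precedence level, so every string has one parse.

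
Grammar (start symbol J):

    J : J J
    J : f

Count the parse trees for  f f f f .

Parse trees for f f f f:
  [J [J f] [J [J f] [J [J f] [J f]]]]
  [J [J f] [J [J [J f] [J f]] [J f]]]
  [J [J [J f] [J f]] [J [J f] [J f]]]
  [J [J [J f] [J [J f] [J f]]] [J f]]
  [J [J [J [J f] [J f]] [J f]] [J f]]

5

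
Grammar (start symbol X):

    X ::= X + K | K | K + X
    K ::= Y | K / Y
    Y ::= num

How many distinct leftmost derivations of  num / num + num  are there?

Parse trees for num / num + num:
  [X [X [K [K [Y num]] / [Y num]]] + [K [Y num]]]
  [X [K [K [Y num]] / [Y num]] + [X [K [Y num]]]]

2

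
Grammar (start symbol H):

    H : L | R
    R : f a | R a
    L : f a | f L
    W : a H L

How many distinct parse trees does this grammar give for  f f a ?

1

Parse trees for f f a:
  [H [L f [L f a]]]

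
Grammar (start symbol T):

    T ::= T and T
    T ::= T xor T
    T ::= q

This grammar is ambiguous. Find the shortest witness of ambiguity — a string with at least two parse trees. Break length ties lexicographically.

length 1: no string has ≥2 trees
length 3: no string has ≥2 trees
length 5: q and q and q has 2 parse trees

Two derivations of q and q and q:
  T ⇒ T and T ⇒ T and T and T ⇒ q and T and T ⇒ q and q and T ⇒ q and q and q
  T ⇒ T and T ⇒ q and T ⇒ q and T and T ⇒ q and q and T ⇒ q and q and q

q and q and q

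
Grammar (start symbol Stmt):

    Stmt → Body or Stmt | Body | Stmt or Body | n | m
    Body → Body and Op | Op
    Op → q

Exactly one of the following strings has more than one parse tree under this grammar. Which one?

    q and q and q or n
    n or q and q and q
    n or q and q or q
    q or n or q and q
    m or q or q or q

q or n or q and q

q and q and q or n: 1 tree
n or q and q and q: 1 tree
n or q and q or q: 1 tree
q or n or q and q: 2 trees
m or q or q or q: 1 tree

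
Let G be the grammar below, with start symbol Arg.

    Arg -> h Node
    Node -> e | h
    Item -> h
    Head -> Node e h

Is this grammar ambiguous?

Unambiguous

Only Arg, Node are reachable from Arg; ignoring the rest: Each reachable nonterminal has at most one production per leading terminal, and all productions are right-linear; the derivation is determined token-by-token.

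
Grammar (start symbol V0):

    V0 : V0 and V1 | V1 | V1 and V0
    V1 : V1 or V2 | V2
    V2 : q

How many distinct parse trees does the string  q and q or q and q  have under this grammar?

Parse trees for q and q or q and q:
  [V0 [V0 [V0 [V1 [V2 q]]] and [V1 [V1 [V2 q]] or [V2 q]]] and [V1 [V2 q]]]
  [V0 [V0 [V1 [V2 q]] and [V0 [V1 [V1 [V2 q]] or [V2 q]]]] and [V1 [V2 q]]]
  [V0 [V1 [V2 q]] and [V0 [V0 [V1 [V1 [V2 q]] or [V2 q]]] and [V1 [V2 q]]]]
  [V0 [V1 [V2 q]] and [V0 [V1 [V1 [V2 q]] or [V2 q]] and [V0 [V1 [V2 q]]]]]

4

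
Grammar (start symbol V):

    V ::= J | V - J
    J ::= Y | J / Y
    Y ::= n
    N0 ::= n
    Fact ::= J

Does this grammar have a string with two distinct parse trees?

Only V, J, Y are reachable from V; ignoring the rest: V → V - J | J  ;  J → J / Y | Y  — a left-associative chain with Y at the bottom. Each string factors uniquely by precedence.

Unambiguous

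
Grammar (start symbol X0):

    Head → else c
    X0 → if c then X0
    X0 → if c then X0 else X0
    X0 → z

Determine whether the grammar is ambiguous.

Witness: if c then if c then z else z

Derivation 1: X0 ⇒ if c then X0 ⇒ if c then if c then X0 else X0 ⇒ if c then if c then z else X0 ⇒ if c then if c then z else z
Derivation 2: X0 ⇒ if c then X0 else X0 ⇒ if c then if c then X0 else X0 ⇒ if c then if c then z else X0 ⇒ if c then if c then z else z

Two distinct leftmost derivations for the same string.

Ambiguous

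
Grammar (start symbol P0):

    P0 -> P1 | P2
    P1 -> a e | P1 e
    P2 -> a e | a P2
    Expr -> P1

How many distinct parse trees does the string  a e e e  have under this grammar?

Parse trees for a e e e:
  [P0 [P1 [P1 [P1 a e] e] e]]

1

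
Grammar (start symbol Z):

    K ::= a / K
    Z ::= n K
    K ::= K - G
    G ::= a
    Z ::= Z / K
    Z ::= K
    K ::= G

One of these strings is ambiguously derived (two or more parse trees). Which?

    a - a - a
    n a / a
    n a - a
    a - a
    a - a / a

n a / a

a - a - a: 1 tree
n a / a: 2 trees
n a - a: 1 tree
a - a: 1 tree
a - a / a: 1 tree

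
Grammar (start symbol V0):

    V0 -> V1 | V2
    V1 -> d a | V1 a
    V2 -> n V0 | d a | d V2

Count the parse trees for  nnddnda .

2

Parse trees for nnddnda:
  [V0 [V2 n [V0 [V2 n [V0 [V2 d [V2 d [V2 n [V0 [V1 d a]]]]]]]]]]
  [V0 [V2 n [V0 [V2 n [V0 [V2 d [V2 d [V2 n [V0 [V2 d a]]]]]]]]]]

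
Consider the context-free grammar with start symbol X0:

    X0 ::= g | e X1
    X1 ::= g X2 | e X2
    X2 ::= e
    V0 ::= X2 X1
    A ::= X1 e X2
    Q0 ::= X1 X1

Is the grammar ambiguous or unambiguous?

Unambiguous

Only X0, X1, X2 are reachable from X0; ignoring the rest: Restricted to the reachable nonterminals, every rule has the form A → t or A → t B, and no two rules for the same A share a first terminal. The grammar encodes a DFA — one run per string.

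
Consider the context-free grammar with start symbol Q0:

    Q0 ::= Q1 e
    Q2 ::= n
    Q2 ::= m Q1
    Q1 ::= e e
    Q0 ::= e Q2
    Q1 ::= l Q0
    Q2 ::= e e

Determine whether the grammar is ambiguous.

Ambiguous

Witness: e e e

Derivation 1: Q0 ⇒ Q1 e ⇒ e e e
Derivation 2: Q0 ⇒ e Q2 ⇒ e e e

Two distinct leftmost derivations for the same string.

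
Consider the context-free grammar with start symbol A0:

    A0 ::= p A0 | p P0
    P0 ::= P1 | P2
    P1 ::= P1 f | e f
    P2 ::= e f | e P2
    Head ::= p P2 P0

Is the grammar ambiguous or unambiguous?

Witness: p e f

Derivation 1: A0 ⇒ p P0 ⇒ p P1 ⇒ p e f
Derivation 2: A0 ⇒ p P0 ⇒ p P2 ⇒ p e f

Two distinct leftmost derivations for the same string.

Ambiguous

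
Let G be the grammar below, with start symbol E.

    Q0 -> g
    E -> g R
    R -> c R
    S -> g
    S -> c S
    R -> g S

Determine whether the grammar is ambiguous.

(Q0 is unreachable from E, so its rules don't affect L(E).) The reachable rules are right-linear with at most one rule per (nonterminal, next-terminal) pair. Each input token forces the next rule, so parsing is deterministic.

Unambiguous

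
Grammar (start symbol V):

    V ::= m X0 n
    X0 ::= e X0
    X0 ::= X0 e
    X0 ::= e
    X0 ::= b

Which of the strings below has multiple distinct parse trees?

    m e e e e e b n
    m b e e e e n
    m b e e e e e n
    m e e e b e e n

m e e e e e b n: 1 tree
m b e e e e n: 1 tree
m b e e e e e n: 1 tree
m e e e b e e n: 10 trees

m e e e b e e n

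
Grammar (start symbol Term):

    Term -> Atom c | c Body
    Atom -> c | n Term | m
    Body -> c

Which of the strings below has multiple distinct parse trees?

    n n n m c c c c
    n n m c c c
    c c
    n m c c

c c

n n n m c c c c: 1 tree
n n m c c c: 1 tree
c c: 2 trees
n m c c: 1 tree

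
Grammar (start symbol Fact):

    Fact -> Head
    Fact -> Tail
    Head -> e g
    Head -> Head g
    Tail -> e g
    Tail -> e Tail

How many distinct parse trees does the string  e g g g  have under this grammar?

1

Parse trees for e g g g:
  [Fact [Head [Head [Head e g] g] g]]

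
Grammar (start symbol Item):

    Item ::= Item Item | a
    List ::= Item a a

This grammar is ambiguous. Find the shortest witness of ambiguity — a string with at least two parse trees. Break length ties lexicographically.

length 1: no string has ≥2 trees
length 2: no string has ≥2 trees
length 3: a a a has 2 parse trees

Two derivations of a a a:
  Item ⇒ Item Item ⇒ Item Item Item ⇒ a Item Item ⇒ a a Item ⇒ a a a
  Item ⇒ Item Item ⇒ a Item ⇒ a Item Item ⇒ a a Item ⇒ a a a

a a a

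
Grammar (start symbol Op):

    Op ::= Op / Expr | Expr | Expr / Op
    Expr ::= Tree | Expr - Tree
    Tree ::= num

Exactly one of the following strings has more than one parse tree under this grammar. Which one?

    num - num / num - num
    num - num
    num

num - num / num - num: 2 trees
num - num: 1 tree
num: 1 tree

num - num / num - num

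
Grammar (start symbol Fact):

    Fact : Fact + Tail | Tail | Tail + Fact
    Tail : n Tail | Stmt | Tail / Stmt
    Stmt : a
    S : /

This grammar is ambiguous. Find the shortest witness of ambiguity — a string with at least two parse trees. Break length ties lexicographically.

a + a

length 1: no string has ≥2 trees
length 2: no string has ≥2 trees
length 3: a + a has 2 parse trees

Two derivations of a + a:
  Fact ⇒ Fact + Tail ⇒ Tail + Tail ⇒ Stmt + Tail ⇒ a + Tail ⇒ a + Stmt ⇒ a + a
  Fact ⇒ Tail + Fact ⇒ Stmt + Fact ⇒ a + Fact ⇒ a + Tail ⇒ a + Stmt ⇒ a + a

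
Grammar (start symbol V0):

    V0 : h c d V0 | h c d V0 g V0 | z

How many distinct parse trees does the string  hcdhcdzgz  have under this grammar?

2

Parse trees for hcdhcdzgz:
  [V0 h c d [V0 h c d [V0 z] g [V0 z]]]
  [V0 h c d [V0 h c d [V0 z]] g [V0 z]]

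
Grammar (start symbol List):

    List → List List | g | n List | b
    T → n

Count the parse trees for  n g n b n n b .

7

Parse trees for n g n b n n b:
  [List [List n [List g]] [List [List n [List b]] [List n [List n [List b]]]]]
  [List [List n [List g]] [List n [List [List b] [List n [List n [List b]]]]]]
  [List [List [List n [List g]] [List n [List b]]] [List n [List n [List b]]]]
  [List [List n [List [List g] [List n [List b]]]] [List n [List n [List b]]]]
  [List n [List [List g] [List [List n [List b]] [List n [List n [List b]]]]]]
  [List n [List [List g] [List n [List [List b] [List n [List n [List b]]]]]]]
  [List n [List [List [List g] [List n [List b]]] [List n [List n [List b]]]]]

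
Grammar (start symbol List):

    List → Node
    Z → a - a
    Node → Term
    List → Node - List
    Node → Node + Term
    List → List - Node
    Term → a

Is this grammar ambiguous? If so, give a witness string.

Ambiguous

Witness: a - a

Derivation 1: List ⇒ Node - List ⇒ Term - List ⇒ a - List ⇒ a - Node ⇒ a - Term ⇒ a - a
Derivation 2: List ⇒ List - Node ⇒ Node - Node ⇒ Term - Node ⇒ a - Node ⇒ a - Term ⇒ a - a

Two distinct leftmost derivations for the same string.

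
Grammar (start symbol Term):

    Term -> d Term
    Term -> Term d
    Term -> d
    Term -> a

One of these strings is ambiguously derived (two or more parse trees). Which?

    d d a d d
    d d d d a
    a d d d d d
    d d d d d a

d d a d d: 6 trees
d d d d a: 1 tree
a d d d d d: 1 tree
d d d d d a: 1 tree

d d a d d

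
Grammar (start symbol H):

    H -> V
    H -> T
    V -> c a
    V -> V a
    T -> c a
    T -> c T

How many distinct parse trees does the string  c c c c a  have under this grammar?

1

Parse trees for c c c c a:
  [H [T c [T c [T c [T c a]]]]]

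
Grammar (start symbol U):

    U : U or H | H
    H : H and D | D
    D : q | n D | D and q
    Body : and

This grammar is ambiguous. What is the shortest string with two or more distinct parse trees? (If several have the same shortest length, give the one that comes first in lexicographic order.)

length 1: no string has ≥2 trees
length 2: no string has ≥2 trees
length 3: q and q has 2 parse trees

Two derivations of q and q:
  U ⇒ H ⇒ H and D ⇒ D and D ⇒ q and D ⇒ q and q
  U ⇒ H ⇒ D ⇒ D and q ⇒ q and q

q and q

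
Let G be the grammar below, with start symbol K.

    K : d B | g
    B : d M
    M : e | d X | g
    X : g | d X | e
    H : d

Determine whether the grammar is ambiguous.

(H is unreachable from K, so its rules don't affect L(K).) The reachable rules are right-linear with at most one rule per (nonterminal, next-terminal) pair. Each input token forces the next rule, so parsing is deterministic.

Unambiguous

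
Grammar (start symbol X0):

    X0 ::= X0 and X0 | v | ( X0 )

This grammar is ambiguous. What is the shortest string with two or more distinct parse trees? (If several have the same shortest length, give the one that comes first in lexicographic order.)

length 1: no string has ≥2 trees
length 3: no string has ≥2 trees
length 5: v and v and v has 2 parse trees

Two derivations of v and v and v:
  X0 ⇒ X0 and X0 ⇒ X0 and X0 and X0 ⇒ v and X0 and X0 ⇒ v and v and X0 ⇒ v and v and v
  X0 ⇒ X0 and X0 ⇒ v and X0 ⇒ v and X0 and X0 ⇒ v and v and X0 ⇒ v and v and v

v and v and v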